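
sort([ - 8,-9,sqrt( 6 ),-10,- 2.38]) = [-10, - 9,  -  8 ,-2.38 , sqrt (6) ] 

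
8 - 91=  - 83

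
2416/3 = 805 + 1/3  =  805.33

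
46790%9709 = 7954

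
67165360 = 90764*740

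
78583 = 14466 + 64117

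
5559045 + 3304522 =8863567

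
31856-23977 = 7879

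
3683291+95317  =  3778608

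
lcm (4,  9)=36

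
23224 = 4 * 5806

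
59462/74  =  803 + 20/37=   803.54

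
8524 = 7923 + 601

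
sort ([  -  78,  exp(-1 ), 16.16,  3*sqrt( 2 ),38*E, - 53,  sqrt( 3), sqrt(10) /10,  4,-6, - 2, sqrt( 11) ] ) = [ - 78,  -  53, - 6, - 2, sqrt( 10) /10,exp(-1), sqrt(3),sqrt(11 ),4,3*sqrt(2),  16.16 , 38 * E] 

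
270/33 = 90/11 = 8.18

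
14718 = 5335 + 9383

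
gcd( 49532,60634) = 854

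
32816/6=5469 + 1/3 = 5469.33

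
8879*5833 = 51791207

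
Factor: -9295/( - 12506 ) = 2^( - 1 )*5^1 * 11^1*37^( - 1 )  =  55/74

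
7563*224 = 1694112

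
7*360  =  2520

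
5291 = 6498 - 1207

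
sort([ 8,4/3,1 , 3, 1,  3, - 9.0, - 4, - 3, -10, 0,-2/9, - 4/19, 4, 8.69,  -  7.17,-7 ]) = [ - 10, - 9.0, - 7.17, - 7 , - 4, - 3,-2/9, - 4/19,0 , 1, 1, 4/3,3,3,4, 8, 8.69]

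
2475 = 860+1615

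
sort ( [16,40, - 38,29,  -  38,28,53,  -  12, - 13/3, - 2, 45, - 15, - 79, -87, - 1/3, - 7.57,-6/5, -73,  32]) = [ - 87, - 79, - 73, - 38, - 38, - 15,- 12, - 7.57, - 13/3 , - 2, - 6/5, - 1/3,16 , 28, 29,32,40, 45,53 ] 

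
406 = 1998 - 1592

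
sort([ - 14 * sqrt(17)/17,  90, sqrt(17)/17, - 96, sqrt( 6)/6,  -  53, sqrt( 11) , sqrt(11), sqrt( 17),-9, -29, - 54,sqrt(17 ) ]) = [ - 96, - 54,  -  53, - 29 , - 9, - 14 * sqrt(17)/17, sqrt( 17 )/17,sqrt( 6)/6, sqrt (11 ),sqrt( 11), sqrt ( 17),  sqrt( 17), 90 ]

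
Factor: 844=2^2*211^1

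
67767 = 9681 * 7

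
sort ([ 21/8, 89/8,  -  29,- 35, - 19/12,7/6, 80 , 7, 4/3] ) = [ - 35,-29, - 19/12, 7/6,  4/3,21/8,7,  89/8 , 80]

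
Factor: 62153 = 7^1*13^1*683^1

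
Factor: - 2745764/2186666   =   - 1372882/1093333 = - 2^1*7^2*317^(-1)*3449^(  -  1)*14009^1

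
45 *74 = 3330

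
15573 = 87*179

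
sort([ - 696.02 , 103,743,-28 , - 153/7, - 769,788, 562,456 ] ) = [ - 769, - 696.02, - 28, - 153/7,  103, 456,  562,743 , 788 ]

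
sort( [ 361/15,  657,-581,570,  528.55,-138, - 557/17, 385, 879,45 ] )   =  [  -  581,- 138,-557/17,361/15, 45,385, 528.55, 570, 657,879]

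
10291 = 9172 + 1119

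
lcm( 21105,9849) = 147735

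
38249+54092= 92341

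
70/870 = 7/87 = 0.08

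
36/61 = 36/61 = 0.59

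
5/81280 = 1/16256 = 0.00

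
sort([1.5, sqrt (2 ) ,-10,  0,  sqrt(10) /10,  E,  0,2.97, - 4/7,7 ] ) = [ - 10 ,-4/7, 0 , 0,  sqrt ( 10) /10,sqrt (2 ),1.5,E,  2.97,7]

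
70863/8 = 8857 + 7/8  =  8857.88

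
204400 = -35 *(-5840)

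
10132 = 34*298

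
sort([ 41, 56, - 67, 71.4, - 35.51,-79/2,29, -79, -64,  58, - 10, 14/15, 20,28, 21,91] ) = [ - 79,-67,- 64,-79/2, - 35.51,  -  10 , 14/15 , 20 , 21, 28, 29, 41, 56, 58,71.4, 91 ] 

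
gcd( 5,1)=1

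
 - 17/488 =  - 1 + 471/488 = - 0.03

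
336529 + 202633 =539162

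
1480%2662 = 1480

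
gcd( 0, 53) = 53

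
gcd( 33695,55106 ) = 1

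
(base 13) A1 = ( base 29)4F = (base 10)131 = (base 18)75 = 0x83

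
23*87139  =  2004197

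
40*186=7440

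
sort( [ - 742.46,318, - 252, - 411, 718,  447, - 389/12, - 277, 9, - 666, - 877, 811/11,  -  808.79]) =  [ - 877, - 808.79, - 742.46, - 666, - 411 , - 277, - 252, - 389/12, 9,811/11,318,447, 718] 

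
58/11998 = 29/5999 = 0.00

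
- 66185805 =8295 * ( - 7979 )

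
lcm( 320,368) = 7360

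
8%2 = 0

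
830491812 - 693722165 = 136769647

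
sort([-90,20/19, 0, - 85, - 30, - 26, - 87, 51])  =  [-90 , - 87, - 85, - 30 , - 26,0,20/19, 51 ] 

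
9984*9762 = 97463808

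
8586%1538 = 896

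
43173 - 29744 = 13429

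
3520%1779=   1741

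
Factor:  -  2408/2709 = - 2^3*3^( - 2 ) = -  8/9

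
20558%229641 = 20558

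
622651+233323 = 855974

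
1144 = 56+1088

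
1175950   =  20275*58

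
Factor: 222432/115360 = 3^1*5^( - 1)*  103^ ( - 1)*331^1 =993/515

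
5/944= 5/944 =0.01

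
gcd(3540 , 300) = 60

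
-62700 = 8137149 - 8199849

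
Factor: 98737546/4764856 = 2^( - 2 ) * 41^(  -  1 )*43^1*73^( - 1)*199^( - 1 )*1148111^1 = 49368773/2382428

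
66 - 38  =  28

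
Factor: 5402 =2^1*37^1*73^1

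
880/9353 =880/9353= 0.09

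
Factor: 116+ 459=5^2*23^1= 575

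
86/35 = 86/35 = 2.46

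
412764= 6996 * 59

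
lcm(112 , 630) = 5040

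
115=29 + 86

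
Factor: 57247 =19^1*23^1*131^1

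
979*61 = 59719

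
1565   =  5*313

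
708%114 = 24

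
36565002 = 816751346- 780186344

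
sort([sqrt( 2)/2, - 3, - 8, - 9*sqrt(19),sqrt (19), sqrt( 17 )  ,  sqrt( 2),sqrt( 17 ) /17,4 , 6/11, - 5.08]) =[- 9* sqrt(19), - 8, - 5.08, - 3,sqrt(17 )/17,6/11,sqrt( 2)/2,sqrt( 2), 4, sqrt( 17),sqrt( 19 )]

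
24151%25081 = 24151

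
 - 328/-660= 82/165  =  0.50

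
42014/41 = 1024+30/41= 1024.73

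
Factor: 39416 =2^3*13^1*379^1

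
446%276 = 170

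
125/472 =125/472=0.26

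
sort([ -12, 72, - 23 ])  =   [ - 23, - 12, 72]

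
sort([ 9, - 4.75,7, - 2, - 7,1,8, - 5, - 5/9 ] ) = [  -  7, - 5,-4.75, - 2, - 5/9,  1, 7 , 8,9 ] 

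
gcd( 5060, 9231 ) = 1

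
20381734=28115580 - 7733846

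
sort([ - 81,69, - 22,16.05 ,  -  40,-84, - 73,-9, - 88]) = [- 88,-84, - 81,-73,- 40, - 22, - 9,  16.05,69 ]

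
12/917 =12/917 =0.01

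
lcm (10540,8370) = 284580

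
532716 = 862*618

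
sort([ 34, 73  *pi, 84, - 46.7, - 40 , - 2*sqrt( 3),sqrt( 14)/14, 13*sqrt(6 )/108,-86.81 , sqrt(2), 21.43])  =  [ - 86.81, - 46.7, - 40, - 2*sqrt( 3) , sqrt( 14) /14,13 * sqrt( 6)/108 , sqrt ( 2 ) , 21.43, 34,84 , 73*pi]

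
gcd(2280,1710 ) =570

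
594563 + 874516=1469079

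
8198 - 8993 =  - 795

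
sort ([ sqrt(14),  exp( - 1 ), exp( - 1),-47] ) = [-47,exp(-1),exp( - 1), sqrt(14) ]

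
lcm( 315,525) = 1575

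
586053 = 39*15027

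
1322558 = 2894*457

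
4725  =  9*525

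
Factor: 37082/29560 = 18541/14780 = 2^(-2 )*5^(-1)*739^( - 1 ) * 18541^1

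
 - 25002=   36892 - 61894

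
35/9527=5/1361 = 0.00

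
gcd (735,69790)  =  35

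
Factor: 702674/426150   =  371/225=3^( - 2)*5^ ( - 2)*7^1*53^1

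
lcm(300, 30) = 300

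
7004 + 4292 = 11296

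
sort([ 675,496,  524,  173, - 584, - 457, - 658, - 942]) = [ - 942, - 658,-584, - 457, 173,496, 524,  675]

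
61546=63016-1470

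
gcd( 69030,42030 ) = 90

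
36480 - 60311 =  - 23831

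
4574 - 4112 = 462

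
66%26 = 14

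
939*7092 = 6659388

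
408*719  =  293352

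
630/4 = 315/2 = 157.50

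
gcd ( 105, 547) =1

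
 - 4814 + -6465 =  -11279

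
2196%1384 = 812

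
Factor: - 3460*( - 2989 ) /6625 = 2^2*5^( - 2 )*7^2*53^( - 1)*61^1 * 173^1 = 2068388/1325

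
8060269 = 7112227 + 948042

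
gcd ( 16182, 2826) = 18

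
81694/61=1339 + 15/61 = 1339.25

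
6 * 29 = 174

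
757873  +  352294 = 1110167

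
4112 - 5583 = - 1471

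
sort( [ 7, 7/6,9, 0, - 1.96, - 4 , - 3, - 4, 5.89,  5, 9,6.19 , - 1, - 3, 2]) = [ - 4,  -  4, - 3, - 3, - 1.96,  -  1, 0,7/6,2  ,  5, 5.89,6.19, 7,9,9]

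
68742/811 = 84 + 618/811 = 84.76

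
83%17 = 15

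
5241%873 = 3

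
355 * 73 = 25915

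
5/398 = 5/398= 0.01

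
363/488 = 363/488  =  0.74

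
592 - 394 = 198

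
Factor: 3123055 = 5^1*13^1*23^1*2089^1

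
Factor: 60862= 2^1*30431^1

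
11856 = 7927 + 3929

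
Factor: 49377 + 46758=3^1*5^1*13^1*17^1*29^1 = 96135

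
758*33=25014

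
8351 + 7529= 15880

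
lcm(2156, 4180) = 204820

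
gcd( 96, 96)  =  96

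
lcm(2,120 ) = 120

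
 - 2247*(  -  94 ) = 211218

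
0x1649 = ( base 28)77L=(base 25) 935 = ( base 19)FF5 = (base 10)5705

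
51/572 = 51/572 = 0.09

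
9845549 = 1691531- - 8154018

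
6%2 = 0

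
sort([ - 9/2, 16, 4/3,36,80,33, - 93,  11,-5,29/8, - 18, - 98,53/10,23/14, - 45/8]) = [ - 98, - 93, - 18, - 45/8, - 5, - 9/2,  4/3 , 23/14, 29/8,53/10,11, 16,33, 36,  80]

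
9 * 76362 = 687258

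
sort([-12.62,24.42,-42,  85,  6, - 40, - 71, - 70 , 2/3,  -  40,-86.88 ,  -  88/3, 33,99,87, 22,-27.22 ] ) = [ - 86.88,-71, -70, - 42, - 40,-40,-88/3, - 27.22, - 12.62, 2/3,6,22, 24.42 , 33,85 , 87,  99]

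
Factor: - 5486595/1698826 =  - 2^( - 1)*3^1*5^1* 23^( - 1 )*36931^(-1)*365773^1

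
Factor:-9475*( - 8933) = 84640175 = 5^2*379^1 *8933^1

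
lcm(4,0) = 0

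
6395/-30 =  - 1279/6 = - 213.17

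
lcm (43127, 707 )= 43127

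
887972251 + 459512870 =1347485121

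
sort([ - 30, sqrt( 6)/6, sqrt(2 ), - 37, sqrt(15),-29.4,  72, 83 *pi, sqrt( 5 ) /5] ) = [-37, - 30,-29.4,sqrt(6) /6,sqrt(5 ) /5, sqrt(2 ), sqrt(15),72 , 83*pi]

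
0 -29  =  -29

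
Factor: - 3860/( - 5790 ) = 2^1*3^(-1 ) = 2/3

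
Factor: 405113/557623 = 11^ (  -  1)*37^1*163^( -1 )*311^ ( - 1 )*10949^1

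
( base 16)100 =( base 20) CG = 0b100000000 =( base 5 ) 2011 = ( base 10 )256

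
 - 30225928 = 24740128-54966056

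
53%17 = 2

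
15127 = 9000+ 6127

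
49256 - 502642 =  - 453386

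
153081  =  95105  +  57976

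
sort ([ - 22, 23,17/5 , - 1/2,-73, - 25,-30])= [ - 73, -30,- 25,-22, - 1/2,17/5, 23]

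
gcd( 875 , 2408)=7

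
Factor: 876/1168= 3/4= 2^(  -  2) * 3^1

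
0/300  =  0 = 0.00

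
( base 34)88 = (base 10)280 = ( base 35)80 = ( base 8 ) 430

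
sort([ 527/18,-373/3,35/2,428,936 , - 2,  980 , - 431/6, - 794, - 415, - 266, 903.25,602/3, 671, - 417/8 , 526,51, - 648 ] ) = [ - 794, - 648, - 415, - 266, - 373/3, -431/6, - 417/8, - 2,35/2 , 527/18, 51, 602/3,  428,  526, 671, 903.25, 936,980 ]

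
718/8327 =718/8327 = 0.09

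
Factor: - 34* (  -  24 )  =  2^4*3^1*17^1 = 816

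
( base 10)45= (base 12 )39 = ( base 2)101101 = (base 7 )63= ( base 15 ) 30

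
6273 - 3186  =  3087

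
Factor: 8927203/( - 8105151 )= -3^(-1)*113^( - 1) * 23909^( -1 ) * 8927203^1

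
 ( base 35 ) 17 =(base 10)42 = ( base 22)1k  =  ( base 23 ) 1J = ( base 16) 2a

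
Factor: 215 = 5^1 * 43^1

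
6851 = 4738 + 2113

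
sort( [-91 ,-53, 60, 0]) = [ - 91,-53,0,  60]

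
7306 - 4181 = 3125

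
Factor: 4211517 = 3^1*137^1*10247^1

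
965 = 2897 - 1932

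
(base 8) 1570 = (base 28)13k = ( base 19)28E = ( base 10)888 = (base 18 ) 2d6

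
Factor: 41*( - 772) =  - 2^2*41^1*193^1 = - 31652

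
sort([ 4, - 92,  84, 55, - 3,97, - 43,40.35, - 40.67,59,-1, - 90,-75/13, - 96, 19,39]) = [ - 96, - 92, - 90 , - 43, - 40.67, - 75/13, - 3, - 1,4,19,39 , 40.35,55,59,84,  97 ] 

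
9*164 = 1476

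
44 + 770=814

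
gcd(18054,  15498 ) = 18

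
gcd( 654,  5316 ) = 6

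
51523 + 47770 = 99293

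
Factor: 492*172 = 2^4*3^1*41^1*43^1 = 84624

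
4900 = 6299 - 1399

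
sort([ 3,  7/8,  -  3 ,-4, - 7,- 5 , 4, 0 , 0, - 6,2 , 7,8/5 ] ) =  [ - 7,-6,-5,  -  4, - 3,0, 0 , 7/8,8/5, 2 , 3,4, 7]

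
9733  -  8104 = 1629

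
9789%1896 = 309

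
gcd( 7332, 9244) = 4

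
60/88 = 15/22 = 0.68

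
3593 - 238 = 3355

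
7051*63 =444213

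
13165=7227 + 5938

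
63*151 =9513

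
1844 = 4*461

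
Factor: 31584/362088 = 28/321 =2^2 * 3^(-1)*7^1 * 107^(-1) 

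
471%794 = 471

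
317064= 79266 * 4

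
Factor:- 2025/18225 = -3^( - 2) =- 1/9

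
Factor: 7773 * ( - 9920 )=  - 2^6*3^1*5^1* 31^1*2591^1=- 77108160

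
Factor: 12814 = 2^1*43^1*149^1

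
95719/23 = 95719/23 = 4161.70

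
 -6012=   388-6400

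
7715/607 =7715/607= 12.71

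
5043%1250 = 43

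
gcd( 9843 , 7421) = 1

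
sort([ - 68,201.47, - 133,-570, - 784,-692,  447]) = [ - 784, - 692,- 570, - 133,-68,201.47,447] 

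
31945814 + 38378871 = 70324685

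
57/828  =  19/276 = 0.07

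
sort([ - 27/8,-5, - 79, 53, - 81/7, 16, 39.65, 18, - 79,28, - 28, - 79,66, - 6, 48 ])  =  [ -79,-79, - 79,-28 ,-81/7, - 6,  -  5, - 27/8,  16,  18,28, 39.65,48, 53,66 ] 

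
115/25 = 4 + 3/5 = 4.60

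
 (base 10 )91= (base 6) 231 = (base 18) 51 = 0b1011011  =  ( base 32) 2R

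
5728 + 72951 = 78679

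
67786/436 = 155+103/218= 155.47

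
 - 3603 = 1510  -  5113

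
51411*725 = 37272975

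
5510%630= 470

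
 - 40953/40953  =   - 1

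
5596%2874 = 2722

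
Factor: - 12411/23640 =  - 21/40 = - 2^( - 3) *3^1*5^( - 1 )*7^1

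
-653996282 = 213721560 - 867717842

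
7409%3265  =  879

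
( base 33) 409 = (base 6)32113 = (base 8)10415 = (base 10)4365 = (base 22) 909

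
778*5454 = 4243212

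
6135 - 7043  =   - 908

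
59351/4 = 14837 + 3/4 = 14837.75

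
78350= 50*1567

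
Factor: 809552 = 2^4*19^1*2663^1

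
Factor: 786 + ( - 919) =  - 133 = - 7^1*19^1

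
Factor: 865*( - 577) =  - 499105 =-  5^1*173^1* 577^1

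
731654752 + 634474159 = 1366128911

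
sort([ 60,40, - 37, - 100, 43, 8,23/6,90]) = [ - 100, - 37, 23/6,8,40 , 43,60,90] 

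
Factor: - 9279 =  - 3^2*1031^1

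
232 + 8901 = 9133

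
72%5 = 2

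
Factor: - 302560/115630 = - 2^4*61^1 * 373^( - 1) = - 976/373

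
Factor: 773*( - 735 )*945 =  - 536906475 = - 3^4*5^2*7^3 * 773^1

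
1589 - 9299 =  - 7710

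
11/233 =11/233 = 0.05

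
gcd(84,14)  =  14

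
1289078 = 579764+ 709314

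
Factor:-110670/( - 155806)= 3^1*5^1 *17^1*359^( - 1) = 255/359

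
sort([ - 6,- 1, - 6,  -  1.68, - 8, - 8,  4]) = [  -  8 , - 8,  -  6,  -  6,-1.68, - 1,4]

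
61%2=1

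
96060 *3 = 288180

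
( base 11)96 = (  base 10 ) 105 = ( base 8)151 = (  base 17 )63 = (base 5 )410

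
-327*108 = -35316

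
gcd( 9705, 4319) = 1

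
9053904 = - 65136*( - 139)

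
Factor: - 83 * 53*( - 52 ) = 2^2*13^1 * 53^1  *83^1=228748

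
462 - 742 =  - 280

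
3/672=1/224 =0.00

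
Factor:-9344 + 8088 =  - 1256=-2^3*157^1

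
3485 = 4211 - 726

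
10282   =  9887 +395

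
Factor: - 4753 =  -7^2 *97^1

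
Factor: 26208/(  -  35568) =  - 2^1*7^1*19^ ( - 1)=- 14/19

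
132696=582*228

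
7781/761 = 10 +171/761 = 10.22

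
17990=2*8995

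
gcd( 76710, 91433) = 1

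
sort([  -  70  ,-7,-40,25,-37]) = [- 70 , - 40,-37, - 7,25 ]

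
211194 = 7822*27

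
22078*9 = 198702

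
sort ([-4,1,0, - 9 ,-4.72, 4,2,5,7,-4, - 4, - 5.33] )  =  [ - 9 , - 5.33, - 4.72,-4, - 4,-4,0,1, 2, 4,5, 7]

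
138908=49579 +89329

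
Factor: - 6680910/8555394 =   -  5^1*43^1*5179^1*1425899^( - 1) = - 1113485/1425899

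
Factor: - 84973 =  - 7^1*61^1*199^1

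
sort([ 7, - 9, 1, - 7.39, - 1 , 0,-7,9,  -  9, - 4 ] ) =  [ - 9, - 9 , - 7.39,  -  7, - 4, - 1,0,1,7, 9] 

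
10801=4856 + 5945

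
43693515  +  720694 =44414209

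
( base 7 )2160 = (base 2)1100001001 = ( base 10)777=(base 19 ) 22h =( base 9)1053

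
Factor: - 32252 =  - 2^2*11^1 * 733^1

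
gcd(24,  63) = 3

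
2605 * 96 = 250080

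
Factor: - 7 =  - 7^1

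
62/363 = 62/363 = 0.17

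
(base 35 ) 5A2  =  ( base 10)6477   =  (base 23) C5E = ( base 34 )5KH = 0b1100101001101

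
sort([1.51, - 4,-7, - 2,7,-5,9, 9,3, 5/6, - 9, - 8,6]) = [  -  9 , - 8 , - 7,-5, - 4, - 2, 5/6, 1.51 , 3,6,  7 , 9,  9]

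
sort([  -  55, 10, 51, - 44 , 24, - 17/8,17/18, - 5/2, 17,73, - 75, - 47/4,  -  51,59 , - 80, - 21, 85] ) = [-80, - 75, - 55,- 51, - 44, - 21, - 47/4, - 5/2, - 17/8,17/18, 10,17,24 , 51,59,73,85]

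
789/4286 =789/4286=0.18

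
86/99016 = 43/49508 = 0.00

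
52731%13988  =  10767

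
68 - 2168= - 2100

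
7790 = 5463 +2327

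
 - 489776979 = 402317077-892094056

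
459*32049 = 14710491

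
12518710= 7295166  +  5223544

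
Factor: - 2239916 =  - 2^2 * 7^1*79997^1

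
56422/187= 301 + 135/187   =  301.72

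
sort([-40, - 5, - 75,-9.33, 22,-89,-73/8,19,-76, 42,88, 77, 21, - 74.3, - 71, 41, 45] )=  [ - 89,  -  76,-75, - 74.3, - 71,-40  ,  -  9.33, - 73/8,-5, 19,21, 22,41, 42, 45, 77, 88]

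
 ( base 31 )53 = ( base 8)236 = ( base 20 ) 7i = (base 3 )12212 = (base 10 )158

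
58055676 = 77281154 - 19225478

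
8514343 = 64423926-55909583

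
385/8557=385/8557 = 0.04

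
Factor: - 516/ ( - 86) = 2^1*3^1 = 6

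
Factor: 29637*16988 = 503473356 = 2^2*3^2 * 31^1 * 37^1*89^1*137^1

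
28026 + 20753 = 48779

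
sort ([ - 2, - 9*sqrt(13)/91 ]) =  [-2,-9 * sqrt( 13 ) /91] 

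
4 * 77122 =308488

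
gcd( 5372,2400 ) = 4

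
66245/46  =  1440 + 5/46=1440.11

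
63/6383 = 63/6383 = 0.01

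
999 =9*111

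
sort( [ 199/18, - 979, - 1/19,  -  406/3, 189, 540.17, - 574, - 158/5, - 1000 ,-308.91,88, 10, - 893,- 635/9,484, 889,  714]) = [-1000,-979, - 893,  -  574, - 308.91, - 406/3, - 635/9, - 158/5,  -  1/19 , 10 , 199/18 , 88,189, 484 , 540.17, 714,889]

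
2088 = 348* 6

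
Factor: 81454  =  2^1*139^1*293^1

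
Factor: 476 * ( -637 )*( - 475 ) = 144025700 = 2^2*5^2*7^3*13^1*17^1*19^1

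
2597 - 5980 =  - 3383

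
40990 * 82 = 3361180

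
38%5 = 3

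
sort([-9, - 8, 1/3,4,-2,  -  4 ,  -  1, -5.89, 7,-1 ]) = [ - 9,  -  8, - 5.89,-4 , - 2, - 1, - 1,1/3, 4,7 ]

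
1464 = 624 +840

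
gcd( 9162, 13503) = 3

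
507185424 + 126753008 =633938432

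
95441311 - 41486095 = 53955216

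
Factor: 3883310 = 2^1  *5^1*17^1*53^1*431^1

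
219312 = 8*27414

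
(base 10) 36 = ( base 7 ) 51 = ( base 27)19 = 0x24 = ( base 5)121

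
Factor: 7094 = 2^1* 3547^1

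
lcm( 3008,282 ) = 9024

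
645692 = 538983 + 106709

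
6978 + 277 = 7255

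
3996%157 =71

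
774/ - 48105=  - 1 +5259/5345  =  - 0.02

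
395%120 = 35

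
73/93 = 73/93 = 0.78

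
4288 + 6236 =10524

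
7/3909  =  7/3909 = 0.00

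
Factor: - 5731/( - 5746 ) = 2^( - 1) * 11^1*13^( - 2 )*17^( - 1)*521^1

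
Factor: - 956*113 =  - 108028 = - 2^2*113^1*239^1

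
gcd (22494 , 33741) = 11247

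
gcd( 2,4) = 2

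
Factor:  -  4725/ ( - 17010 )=2^(- 1)*3^(- 2)*5^1 = 5/18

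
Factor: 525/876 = 175/292 = 2^(-2)*5^2*7^1*73^( - 1 ) 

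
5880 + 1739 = 7619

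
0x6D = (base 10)109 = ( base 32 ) 3D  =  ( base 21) 54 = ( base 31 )3g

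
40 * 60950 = 2438000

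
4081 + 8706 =12787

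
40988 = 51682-10694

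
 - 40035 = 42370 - 82405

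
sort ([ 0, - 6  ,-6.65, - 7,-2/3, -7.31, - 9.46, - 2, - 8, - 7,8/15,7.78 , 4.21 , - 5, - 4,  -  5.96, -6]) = [ - 9.46, - 8, - 7.31 , - 7, - 7 , - 6.65, - 6, -6, -5.96, - 5, - 4, - 2, - 2/3, 0 , 8/15, 4.21  ,  7.78 ]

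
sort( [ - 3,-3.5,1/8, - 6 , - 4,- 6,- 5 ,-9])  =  [ - 9,-6, - 6, - 5,  -  4 , - 3.5, - 3,1/8] 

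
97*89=8633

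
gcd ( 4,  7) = 1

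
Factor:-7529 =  - 7529^1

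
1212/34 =606/17 = 35.65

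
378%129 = 120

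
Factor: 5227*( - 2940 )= -2^2*3^1*  5^1*7^2*5227^1 = - 15367380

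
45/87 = 15/29 = 0.52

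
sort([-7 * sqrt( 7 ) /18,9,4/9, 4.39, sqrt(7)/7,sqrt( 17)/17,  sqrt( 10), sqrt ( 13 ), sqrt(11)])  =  [ - 7*sqrt( 7)/18, sqrt(17) /17  ,  sqrt( 7) /7,4/9,sqrt( 10) , sqrt(11 ),sqrt( 13), 4.39, 9 ]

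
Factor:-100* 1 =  - 2^2*5^2 = - 100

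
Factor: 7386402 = 2^1*3^1*19^1*64793^1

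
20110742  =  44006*457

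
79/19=79/19  =  4.16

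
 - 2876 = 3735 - 6611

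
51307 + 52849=104156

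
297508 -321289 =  - 23781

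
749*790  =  591710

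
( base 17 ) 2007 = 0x2669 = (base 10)9833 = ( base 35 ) 80x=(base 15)2DA8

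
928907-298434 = 630473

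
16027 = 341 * 47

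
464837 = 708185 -243348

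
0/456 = 0 = 0.00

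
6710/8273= 6710/8273 = 0.81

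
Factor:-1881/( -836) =9/4=2^( - 2 ) *3^2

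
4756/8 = 1189/2 = 594.50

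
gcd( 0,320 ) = 320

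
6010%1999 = 13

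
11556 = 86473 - 74917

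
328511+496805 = 825316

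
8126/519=15 + 341/519= 15.66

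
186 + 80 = 266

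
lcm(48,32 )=96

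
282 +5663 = 5945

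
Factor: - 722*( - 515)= 371830 = 2^1 * 5^1* 19^2*103^1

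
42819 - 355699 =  - 312880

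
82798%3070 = 2978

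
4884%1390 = 714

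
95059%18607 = 2024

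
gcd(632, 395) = 79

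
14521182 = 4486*3237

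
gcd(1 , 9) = 1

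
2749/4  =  2749/4 = 687.25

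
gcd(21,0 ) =21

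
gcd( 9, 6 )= 3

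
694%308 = 78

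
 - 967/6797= - 967/6797 = -  0.14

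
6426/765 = 8 + 2/5 = 8.40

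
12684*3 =38052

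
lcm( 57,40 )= 2280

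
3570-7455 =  - 3885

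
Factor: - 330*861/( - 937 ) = 2^1*3^2 * 5^1 * 7^1 * 11^1*41^1*937^( - 1)  =  284130/937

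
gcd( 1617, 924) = 231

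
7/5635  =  1/805 = 0.00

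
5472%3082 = 2390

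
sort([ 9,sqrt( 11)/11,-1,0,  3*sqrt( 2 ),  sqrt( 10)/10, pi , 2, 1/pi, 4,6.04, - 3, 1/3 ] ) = [  -  3, - 1,  0 , sqrt( 11)/11, sqrt(10 )/10,1/pi,1/3,2 , pi, 4, 3*sqrt (2 ), 6.04 , 9 ]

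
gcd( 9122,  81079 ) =1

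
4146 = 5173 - 1027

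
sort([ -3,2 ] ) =[  -  3, 2 ] 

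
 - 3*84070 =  - 252210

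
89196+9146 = 98342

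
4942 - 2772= 2170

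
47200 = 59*800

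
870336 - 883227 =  - 12891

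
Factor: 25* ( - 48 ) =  - 1200=- 2^4*3^1*5^2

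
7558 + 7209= 14767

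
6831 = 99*69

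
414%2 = 0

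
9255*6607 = 61147785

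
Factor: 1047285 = 3^2*5^1*17^1*37^2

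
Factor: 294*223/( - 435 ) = -2^1*5^( - 1 )*7^2*29^( - 1)* 223^1 = - 21854/145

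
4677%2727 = 1950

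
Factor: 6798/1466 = 3399/733 = 3^1 *11^1*103^1*733^( - 1 )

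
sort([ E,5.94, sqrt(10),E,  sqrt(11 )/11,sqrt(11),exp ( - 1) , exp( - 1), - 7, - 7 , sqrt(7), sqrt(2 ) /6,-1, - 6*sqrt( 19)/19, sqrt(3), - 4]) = [ - 7, - 7, - 4, - 6*sqrt(19)/19, - 1,sqrt(2)/6,sqrt (11)/11, exp(-1),exp( - 1), sqrt(3), sqrt( 7 ),E,  E, sqrt( 10), sqrt( 11 ),5.94] 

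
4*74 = 296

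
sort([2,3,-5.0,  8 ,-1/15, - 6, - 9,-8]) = [  -  9, - 8 , - 6, - 5.0,-1/15,2,3,8]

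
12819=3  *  4273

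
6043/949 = 6043/949 =6.37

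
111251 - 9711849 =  - 9600598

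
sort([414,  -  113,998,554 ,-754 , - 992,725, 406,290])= [ - 992,  -  754, - 113, 290,  406,  414 , 554,725  ,  998] 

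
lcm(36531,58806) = 2411046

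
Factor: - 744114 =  - 2^1*3^1*7^2*2531^1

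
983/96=10+ 23/96 = 10.24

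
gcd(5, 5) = 5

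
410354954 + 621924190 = 1032279144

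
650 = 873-223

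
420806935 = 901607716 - 480800781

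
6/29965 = 6/29965 = 0.00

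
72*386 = 27792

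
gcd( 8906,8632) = 2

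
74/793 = 74/793= 0.09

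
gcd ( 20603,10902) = 1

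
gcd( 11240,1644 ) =4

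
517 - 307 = 210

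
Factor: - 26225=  - 5^2 * 1049^1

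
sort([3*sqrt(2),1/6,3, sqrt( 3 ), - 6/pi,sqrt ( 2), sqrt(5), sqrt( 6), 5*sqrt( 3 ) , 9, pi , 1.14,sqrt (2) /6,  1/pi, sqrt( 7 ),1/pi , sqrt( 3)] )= [-6/pi, 1/6 , sqrt(2 ) /6,1/pi,1/pi,1.14, sqrt( 2),sqrt( 3) , sqrt(3), sqrt( 5),sqrt( 6 ), sqrt( 7) , 3, pi, 3 * sqrt( 2 ), 5*sqrt( 3),9] 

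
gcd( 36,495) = 9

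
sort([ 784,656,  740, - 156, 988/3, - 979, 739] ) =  [ - 979, - 156, 988/3,656,739,  740 , 784]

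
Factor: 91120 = 2^4*5^1*17^1 *67^1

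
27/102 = 9/34 = 0.26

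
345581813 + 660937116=1006518929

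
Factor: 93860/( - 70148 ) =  - 95/71 = - 5^1*19^1*71^ ( - 1 )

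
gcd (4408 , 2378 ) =58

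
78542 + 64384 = 142926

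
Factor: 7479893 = 43^1 * 197^1*883^1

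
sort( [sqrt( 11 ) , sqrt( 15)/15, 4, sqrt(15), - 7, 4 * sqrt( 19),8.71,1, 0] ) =[ - 7,0 , sqrt( 15 ) /15,1, sqrt (11 ),  sqrt(15 ) , 4, 8.71 , 4* sqrt( 19)]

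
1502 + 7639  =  9141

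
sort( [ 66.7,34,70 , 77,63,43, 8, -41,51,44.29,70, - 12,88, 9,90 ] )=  [ - 41, - 12,  8, 9, 34, 43,44.29,51, 63, 66.7, 70, 70,  77, 88,90]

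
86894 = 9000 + 77894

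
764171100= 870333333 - 106162233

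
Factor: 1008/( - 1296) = -3^( - 2) * 7^1 = - 7/9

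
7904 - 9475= - 1571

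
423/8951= 423/8951  =  0.05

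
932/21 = 932/21 =44.38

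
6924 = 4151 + 2773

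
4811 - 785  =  4026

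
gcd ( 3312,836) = 4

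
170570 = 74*2305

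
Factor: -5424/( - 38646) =8/57 = 2^3*3^( - 1)*19^ ( - 1 ) 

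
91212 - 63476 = 27736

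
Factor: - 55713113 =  - 67^1*831539^1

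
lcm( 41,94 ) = 3854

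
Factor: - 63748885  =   - 5^1*97^1*131441^1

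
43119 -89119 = -46000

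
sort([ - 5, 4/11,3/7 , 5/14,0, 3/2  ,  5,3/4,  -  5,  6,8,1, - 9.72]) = [ - 9.72,  -  5, - 5,0, 5/14  ,  4/11,  3/7,3/4,1,3/2, 5,6, 8] 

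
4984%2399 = 186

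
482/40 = 12 + 1/20 = 12.05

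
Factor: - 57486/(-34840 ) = 2^(  -  2 )*3^1* 5^(-1) * 11^1 = 33/20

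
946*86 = 81356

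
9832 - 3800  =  6032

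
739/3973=739/3973 = 0.19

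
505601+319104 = 824705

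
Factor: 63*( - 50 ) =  - 3150  =  - 2^1*3^2*5^2*7^1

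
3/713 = 3/713  =  0.00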